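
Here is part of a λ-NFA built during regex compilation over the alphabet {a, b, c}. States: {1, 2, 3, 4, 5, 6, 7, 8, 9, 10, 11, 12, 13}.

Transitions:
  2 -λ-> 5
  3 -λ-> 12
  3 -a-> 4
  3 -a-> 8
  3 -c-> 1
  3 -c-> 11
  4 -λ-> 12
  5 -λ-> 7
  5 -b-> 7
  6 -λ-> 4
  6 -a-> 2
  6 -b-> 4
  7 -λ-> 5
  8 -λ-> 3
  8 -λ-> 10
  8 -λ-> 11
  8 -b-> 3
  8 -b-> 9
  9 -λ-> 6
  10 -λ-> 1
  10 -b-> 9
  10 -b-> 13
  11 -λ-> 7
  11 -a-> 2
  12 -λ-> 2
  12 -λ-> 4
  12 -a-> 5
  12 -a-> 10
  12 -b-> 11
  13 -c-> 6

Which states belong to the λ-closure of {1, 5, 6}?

Start with {1, 5, 6}.
From 5 via λ: add 7.
From 6 via λ: add 4.
From 4 via λ: add 12.
From 12 via λ: add 2.
No new states can be added; the closed set is {1, 2, 4, 5, 6, 7, 12}.

{1, 2, 4, 5, 6, 7, 12}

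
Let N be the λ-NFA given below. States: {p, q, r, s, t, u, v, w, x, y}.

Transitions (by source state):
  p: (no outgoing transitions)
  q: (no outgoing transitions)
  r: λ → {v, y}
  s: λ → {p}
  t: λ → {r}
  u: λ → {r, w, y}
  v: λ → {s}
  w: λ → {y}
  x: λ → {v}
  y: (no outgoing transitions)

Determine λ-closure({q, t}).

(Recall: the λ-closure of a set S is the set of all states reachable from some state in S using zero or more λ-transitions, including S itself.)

Start with {q, t}.
From t via λ: add r.
From r via λ: add v, y.
From v via λ: add s.
From s via λ: add p.
No new states can be added; the closed set is {p, q, r, s, t, v, y}.

{p, q, r, s, t, v, y}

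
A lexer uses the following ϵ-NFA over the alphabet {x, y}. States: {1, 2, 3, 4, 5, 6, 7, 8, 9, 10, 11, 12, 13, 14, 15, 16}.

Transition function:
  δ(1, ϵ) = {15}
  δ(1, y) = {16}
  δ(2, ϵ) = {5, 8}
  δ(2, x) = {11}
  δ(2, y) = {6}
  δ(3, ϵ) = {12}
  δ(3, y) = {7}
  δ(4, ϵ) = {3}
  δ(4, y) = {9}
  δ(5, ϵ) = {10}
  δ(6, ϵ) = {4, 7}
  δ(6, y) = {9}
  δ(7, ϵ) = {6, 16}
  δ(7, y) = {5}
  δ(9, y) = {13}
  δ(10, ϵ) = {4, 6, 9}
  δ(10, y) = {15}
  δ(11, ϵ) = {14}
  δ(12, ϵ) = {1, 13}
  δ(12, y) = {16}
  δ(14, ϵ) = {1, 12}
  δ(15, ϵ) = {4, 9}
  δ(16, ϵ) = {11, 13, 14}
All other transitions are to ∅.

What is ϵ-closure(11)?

{1, 3, 4, 9, 11, 12, 13, 14, 15}

Start with {11}.
From 11 via ϵ: add 14.
From 14 via ϵ: add 1, 12.
From 1 via ϵ: add 15.
From 12 via ϵ: add 13.
From 15 via ϵ: add 4, 9.
From 4 via ϵ: add 3.
No new states can be added; the closed set is {1, 3, 4, 9, 11, 12, 13, 14, 15}.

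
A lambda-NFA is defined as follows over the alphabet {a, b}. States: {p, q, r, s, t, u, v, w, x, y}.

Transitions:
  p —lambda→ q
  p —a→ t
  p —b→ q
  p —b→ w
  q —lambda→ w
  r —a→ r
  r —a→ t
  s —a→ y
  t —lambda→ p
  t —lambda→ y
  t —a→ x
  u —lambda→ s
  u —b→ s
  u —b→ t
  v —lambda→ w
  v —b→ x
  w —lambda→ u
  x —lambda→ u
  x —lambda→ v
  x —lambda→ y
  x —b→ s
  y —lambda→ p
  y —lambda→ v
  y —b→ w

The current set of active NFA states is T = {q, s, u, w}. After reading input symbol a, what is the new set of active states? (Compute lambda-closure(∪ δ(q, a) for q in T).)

s on a → {y}.
No a-transition from q, u, w.
Union after reading a: {y}.
Now take the lambda-closure:
From y via lambda: add p, v.
From p via lambda: add q.
From v via lambda: add w.
From w via lambda: add u.
From u via lambda: add s.
No new states can be added; the closed set is {p, q, s, u, v, w, y}.

{p, q, s, u, v, w, y}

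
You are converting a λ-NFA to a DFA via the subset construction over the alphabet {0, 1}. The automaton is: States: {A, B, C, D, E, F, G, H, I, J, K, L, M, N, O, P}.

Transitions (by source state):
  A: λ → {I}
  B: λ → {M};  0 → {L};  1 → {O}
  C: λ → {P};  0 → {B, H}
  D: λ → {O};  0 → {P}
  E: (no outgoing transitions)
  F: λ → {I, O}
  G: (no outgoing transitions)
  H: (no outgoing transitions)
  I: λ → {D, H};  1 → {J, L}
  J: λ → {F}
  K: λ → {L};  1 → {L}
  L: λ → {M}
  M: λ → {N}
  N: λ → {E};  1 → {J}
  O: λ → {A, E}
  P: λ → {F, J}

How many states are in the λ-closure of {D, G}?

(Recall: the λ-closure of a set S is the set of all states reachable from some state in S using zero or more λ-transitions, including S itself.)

Start with {D, G}.
From D via λ: add O.
From O via λ: add A, E.
From A via λ: add I.
From I via λ: add H.
λ-closure = {A, D, E, G, H, I, O}, which has 7 states.

7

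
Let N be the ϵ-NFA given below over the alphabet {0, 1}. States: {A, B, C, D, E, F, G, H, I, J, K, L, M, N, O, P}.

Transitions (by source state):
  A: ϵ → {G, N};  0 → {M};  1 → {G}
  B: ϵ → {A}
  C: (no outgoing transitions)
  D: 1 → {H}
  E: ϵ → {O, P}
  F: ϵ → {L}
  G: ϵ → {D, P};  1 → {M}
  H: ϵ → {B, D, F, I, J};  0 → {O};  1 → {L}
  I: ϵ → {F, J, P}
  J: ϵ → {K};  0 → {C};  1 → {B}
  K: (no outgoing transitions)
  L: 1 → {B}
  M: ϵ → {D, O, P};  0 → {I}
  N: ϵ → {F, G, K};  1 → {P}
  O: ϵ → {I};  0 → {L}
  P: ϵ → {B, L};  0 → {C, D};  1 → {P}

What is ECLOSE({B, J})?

{A, B, D, F, G, J, K, L, N, P}

Start with {B, J}.
From B via ϵ: add A.
From J via ϵ: add K.
From A via ϵ: add G, N.
From G via ϵ: add D, P.
From N via ϵ: add F.
From F via ϵ: add L.
No new states can be added; the closed set is {A, B, D, F, G, J, K, L, N, P}.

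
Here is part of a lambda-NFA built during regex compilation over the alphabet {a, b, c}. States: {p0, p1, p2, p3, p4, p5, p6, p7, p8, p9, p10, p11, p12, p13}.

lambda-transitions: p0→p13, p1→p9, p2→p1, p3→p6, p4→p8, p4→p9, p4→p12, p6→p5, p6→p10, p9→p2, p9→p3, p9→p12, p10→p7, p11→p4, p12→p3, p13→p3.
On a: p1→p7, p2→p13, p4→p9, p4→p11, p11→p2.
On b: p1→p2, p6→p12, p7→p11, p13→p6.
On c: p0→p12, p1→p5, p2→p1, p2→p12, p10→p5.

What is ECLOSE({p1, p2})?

{p1, p2, p3, p5, p6, p7, p9, p10, p12}

Start with {p1, p2}.
From p1 via lambda: add p9.
From p9 via lambda: add p3, p12.
From p3 via lambda: add p6.
From p6 via lambda: add p5, p10.
From p10 via lambda: add p7.
No new states can be added; the closed set is {p1, p2, p3, p5, p6, p7, p9, p10, p12}.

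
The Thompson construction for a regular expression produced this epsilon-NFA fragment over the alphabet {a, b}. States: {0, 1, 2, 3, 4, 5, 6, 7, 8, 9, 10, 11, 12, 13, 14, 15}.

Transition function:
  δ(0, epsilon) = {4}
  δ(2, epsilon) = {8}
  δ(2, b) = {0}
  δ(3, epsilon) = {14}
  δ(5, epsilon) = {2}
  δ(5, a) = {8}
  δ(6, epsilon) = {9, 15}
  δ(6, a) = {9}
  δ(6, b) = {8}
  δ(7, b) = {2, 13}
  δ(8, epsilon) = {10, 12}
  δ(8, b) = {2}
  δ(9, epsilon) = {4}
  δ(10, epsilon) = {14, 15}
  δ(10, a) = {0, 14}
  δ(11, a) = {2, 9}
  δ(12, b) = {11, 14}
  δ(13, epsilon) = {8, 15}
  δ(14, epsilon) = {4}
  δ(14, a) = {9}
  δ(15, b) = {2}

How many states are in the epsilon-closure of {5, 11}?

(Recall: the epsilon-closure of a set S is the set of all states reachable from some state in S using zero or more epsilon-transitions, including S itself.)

9

Start with {5, 11}.
From 5 via epsilon: add 2.
From 2 via epsilon: add 8.
From 8 via epsilon: add 10, 12.
From 10 via epsilon: add 14, 15.
From 14 via epsilon: add 4.
epsilon-closure = {2, 4, 5, 8, 10, 11, 12, 14, 15}, which has 9 states.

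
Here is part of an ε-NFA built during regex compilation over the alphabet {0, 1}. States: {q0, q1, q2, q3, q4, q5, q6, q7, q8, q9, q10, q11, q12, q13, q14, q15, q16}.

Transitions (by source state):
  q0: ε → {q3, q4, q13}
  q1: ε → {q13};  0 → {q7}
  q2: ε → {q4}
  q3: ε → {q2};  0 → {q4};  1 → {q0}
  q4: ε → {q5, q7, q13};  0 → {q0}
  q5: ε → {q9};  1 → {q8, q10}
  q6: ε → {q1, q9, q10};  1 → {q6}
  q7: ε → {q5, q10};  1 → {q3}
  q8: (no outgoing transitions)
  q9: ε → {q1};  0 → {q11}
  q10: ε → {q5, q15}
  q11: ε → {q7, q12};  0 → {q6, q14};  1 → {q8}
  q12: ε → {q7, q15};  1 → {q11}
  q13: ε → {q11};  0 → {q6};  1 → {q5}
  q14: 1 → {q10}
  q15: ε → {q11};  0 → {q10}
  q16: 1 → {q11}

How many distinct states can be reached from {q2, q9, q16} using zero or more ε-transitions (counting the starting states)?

12

Start with {q2, q9, q16}.
From q2 via ε: add q4.
From q9 via ε: add q1.
From q1 via ε: add q13.
From q4 via ε: add q5, q7.
From q7 via ε: add q10.
From q13 via ε: add q11.
From q10 via ε: add q15.
From q11 via ε: add q12.
ε-closure = {q1, q2, q4, q5, q7, q9, q10, q11, q12, q13, q15, q16}, which has 12 states.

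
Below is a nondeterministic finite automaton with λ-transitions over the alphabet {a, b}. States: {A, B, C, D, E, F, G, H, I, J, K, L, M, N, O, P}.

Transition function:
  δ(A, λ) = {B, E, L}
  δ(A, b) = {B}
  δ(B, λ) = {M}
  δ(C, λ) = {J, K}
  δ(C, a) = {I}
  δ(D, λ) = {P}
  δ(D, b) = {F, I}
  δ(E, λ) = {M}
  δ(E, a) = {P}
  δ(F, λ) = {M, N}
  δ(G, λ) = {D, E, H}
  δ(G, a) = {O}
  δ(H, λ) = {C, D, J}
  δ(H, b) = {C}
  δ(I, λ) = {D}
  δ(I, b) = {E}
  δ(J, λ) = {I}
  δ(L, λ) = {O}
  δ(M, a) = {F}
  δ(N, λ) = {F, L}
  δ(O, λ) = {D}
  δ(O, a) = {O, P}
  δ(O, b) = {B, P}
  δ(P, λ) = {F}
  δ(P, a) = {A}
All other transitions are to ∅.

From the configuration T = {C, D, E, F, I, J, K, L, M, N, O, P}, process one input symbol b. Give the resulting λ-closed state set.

{B, D, E, F, I, L, M, N, O, P}

D on b → {F, I}.
I on b → {E}.
O on b → {B, P}.
No b-transition from C, E, F, J, K, L, M, N, P.
Union after reading b: {B, E, F, I, P}.
Now take the λ-closure:
From B via λ: add M.
From F via λ: add N.
From I via λ: add D.
From N via λ: add L.
From L via λ: add O.
No new states can be added; the closed set is {B, D, E, F, I, L, M, N, O, P}.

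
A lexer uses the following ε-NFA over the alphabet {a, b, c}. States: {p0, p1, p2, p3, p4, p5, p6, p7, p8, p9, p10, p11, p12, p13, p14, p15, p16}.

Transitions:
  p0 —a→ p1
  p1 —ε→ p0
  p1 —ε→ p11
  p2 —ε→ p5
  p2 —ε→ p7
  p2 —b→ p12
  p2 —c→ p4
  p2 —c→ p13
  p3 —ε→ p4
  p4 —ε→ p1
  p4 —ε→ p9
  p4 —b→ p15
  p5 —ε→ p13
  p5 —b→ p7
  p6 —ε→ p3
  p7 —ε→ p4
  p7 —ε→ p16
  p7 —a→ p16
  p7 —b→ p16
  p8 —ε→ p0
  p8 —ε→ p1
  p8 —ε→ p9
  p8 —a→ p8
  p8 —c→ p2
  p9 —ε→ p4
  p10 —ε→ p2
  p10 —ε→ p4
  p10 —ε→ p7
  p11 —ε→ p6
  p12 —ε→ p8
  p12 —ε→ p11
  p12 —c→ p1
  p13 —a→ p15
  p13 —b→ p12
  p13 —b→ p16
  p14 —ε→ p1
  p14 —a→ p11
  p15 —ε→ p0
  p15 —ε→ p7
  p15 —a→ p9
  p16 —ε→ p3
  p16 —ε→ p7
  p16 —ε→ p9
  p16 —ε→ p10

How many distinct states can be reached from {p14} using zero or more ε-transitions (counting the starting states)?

Start with {p14}.
From p14 via ε: add p1.
From p1 via ε: add p0, p11.
From p11 via ε: add p6.
From p6 via ε: add p3.
From p3 via ε: add p4.
From p4 via ε: add p9.
ε-closure = {p0, p1, p3, p4, p6, p9, p11, p14}, which has 8 states.

8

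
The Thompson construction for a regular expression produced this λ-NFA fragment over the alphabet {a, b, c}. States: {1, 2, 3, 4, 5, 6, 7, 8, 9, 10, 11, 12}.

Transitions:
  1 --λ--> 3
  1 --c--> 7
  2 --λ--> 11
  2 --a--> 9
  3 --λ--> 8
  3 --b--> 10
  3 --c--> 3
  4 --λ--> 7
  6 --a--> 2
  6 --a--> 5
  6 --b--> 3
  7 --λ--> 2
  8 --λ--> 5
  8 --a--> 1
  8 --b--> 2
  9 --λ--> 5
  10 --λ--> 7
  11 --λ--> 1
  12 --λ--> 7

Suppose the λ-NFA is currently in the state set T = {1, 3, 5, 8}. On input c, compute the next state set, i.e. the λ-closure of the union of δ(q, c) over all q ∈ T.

1 on c → {7}.
3 on c → {3}.
No c-transition from 5, 8.
Union after reading c: {3, 7}.
Now take the λ-closure:
From 3 via λ: add 8.
From 7 via λ: add 2.
From 2 via λ: add 11.
From 8 via λ: add 5.
From 11 via λ: add 1.
No new states can be added; the closed set is {1, 2, 3, 5, 7, 8, 11}.

{1, 2, 3, 5, 7, 8, 11}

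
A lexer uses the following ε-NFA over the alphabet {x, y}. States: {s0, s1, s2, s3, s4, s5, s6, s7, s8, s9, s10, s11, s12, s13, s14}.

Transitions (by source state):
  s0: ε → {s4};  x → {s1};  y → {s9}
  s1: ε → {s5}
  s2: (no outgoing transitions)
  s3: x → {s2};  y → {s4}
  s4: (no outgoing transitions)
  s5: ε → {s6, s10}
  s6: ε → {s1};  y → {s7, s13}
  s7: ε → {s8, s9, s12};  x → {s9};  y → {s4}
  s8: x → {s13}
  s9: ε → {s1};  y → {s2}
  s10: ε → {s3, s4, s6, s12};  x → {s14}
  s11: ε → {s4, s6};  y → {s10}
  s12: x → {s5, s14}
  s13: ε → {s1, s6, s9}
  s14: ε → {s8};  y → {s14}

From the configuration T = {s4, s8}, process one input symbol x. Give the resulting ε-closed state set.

{s1, s3, s4, s5, s6, s9, s10, s12, s13}

s8 on x → {s13}.
No x-transition from s4.
Union after reading x: {s13}.
Now take the ε-closure:
From s13 via ε: add s1, s6, s9.
From s1 via ε: add s5.
From s5 via ε: add s10.
From s10 via ε: add s3, s4, s12.
No new states can be added; the closed set is {s1, s3, s4, s5, s6, s9, s10, s12, s13}.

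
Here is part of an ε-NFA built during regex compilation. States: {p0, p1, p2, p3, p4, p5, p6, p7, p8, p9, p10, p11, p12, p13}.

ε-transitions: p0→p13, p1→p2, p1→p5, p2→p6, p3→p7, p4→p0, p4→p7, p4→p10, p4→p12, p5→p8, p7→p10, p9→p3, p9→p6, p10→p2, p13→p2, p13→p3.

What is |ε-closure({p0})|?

Start with {p0}.
From p0 via ε: add p13.
From p13 via ε: add p2, p3.
From p2 via ε: add p6.
From p3 via ε: add p7.
From p7 via ε: add p10.
ε-closure = {p0, p2, p3, p6, p7, p10, p13}, which has 7 states.

7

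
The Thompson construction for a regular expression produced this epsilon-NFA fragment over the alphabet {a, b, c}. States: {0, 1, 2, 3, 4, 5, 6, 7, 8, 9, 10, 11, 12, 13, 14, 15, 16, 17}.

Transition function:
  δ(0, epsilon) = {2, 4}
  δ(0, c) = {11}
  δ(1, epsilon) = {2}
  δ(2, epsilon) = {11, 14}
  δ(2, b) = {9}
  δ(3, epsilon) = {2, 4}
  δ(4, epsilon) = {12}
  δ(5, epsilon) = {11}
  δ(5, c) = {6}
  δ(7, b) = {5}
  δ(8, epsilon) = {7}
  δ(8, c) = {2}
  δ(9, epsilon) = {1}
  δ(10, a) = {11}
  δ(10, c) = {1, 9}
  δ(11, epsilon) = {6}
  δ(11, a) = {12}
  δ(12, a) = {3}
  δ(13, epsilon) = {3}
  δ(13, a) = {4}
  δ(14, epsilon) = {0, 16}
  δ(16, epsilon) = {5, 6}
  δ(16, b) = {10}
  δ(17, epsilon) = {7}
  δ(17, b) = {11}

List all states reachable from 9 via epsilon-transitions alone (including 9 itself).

Start with {9}.
From 9 via epsilon: add 1.
From 1 via epsilon: add 2.
From 2 via epsilon: add 11, 14.
From 11 via epsilon: add 6.
From 14 via epsilon: add 0, 16.
From 0 via epsilon: add 4.
From 16 via epsilon: add 5.
From 4 via epsilon: add 12.
No new states can be added; the closed set is {0, 1, 2, 4, 5, 6, 9, 11, 12, 14, 16}.

{0, 1, 2, 4, 5, 6, 9, 11, 12, 14, 16}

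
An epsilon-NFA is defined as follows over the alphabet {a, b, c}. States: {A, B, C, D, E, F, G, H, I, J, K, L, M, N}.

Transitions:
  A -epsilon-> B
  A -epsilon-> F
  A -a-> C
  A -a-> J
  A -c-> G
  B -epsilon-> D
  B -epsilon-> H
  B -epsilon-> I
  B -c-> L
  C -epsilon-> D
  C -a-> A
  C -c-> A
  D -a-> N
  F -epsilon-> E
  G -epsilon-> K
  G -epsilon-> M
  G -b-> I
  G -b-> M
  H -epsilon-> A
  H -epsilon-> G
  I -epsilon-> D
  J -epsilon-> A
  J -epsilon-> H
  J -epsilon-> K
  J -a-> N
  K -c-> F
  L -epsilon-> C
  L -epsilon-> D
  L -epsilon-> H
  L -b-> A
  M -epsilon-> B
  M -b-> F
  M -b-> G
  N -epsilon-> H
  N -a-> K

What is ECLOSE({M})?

Start with {M}.
From M via epsilon: add B.
From B via epsilon: add D, H, I.
From H via epsilon: add A, G.
From A via epsilon: add F.
From G via epsilon: add K.
From F via epsilon: add E.
No new states can be added; the closed set is {A, B, D, E, F, G, H, I, K, M}.

{A, B, D, E, F, G, H, I, K, M}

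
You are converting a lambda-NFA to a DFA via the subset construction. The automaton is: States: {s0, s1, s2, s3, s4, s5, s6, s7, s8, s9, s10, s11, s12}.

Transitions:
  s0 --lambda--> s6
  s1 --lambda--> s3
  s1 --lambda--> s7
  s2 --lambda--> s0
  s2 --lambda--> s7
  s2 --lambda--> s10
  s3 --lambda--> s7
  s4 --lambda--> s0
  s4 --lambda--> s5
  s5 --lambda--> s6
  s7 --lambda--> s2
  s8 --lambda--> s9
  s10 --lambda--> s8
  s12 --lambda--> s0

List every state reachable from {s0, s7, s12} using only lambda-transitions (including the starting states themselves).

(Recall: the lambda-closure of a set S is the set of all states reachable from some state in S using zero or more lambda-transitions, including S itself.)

Start with {s0, s7, s12}.
From s0 via lambda: add s6.
From s7 via lambda: add s2.
From s2 via lambda: add s10.
From s10 via lambda: add s8.
From s8 via lambda: add s9.
No new states can be added; the closed set is {s0, s2, s6, s7, s8, s9, s10, s12}.

{s0, s2, s6, s7, s8, s9, s10, s12}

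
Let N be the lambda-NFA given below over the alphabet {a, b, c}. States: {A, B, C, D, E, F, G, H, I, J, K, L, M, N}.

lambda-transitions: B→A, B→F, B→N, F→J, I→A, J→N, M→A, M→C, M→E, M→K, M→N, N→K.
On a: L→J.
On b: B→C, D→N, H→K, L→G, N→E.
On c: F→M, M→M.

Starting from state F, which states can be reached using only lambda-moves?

Start with {F}.
From F via lambda: add J.
From J via lambda: add N.
From N via lambda: add K.
No new states can be added; the closed set is {F, J, K, N}.

{F, J, K, N}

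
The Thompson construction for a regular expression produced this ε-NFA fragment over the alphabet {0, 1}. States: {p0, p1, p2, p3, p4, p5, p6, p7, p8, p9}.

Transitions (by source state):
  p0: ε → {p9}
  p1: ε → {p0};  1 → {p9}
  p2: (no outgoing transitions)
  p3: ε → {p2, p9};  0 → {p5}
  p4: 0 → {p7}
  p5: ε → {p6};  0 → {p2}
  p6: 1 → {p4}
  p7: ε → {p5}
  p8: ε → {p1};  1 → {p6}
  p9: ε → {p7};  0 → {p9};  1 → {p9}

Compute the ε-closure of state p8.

{p0, p1, p5, p6, p7, p8, p9}

Start with {p8}.
From p8 via ε: add p1.
From p1 via ε: add p0.
From p0 via ε: add p9.
From p9 via ε: add p7.
From p7 via ε: add p5.
From p5 via ε: add p6.
No new states can be added; the closed set is {p0, p1, p5, p6, p7, p8, p9}.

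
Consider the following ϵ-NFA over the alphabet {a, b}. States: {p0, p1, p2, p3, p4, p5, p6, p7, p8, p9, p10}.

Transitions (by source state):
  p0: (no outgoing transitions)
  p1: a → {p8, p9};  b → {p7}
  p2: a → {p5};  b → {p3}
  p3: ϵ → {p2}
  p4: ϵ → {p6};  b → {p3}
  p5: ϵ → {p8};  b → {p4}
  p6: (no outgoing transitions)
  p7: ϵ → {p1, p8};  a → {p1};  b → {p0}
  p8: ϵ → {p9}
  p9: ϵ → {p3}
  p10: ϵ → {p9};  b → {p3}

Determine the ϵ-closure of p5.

{p2, p3, p5, p8, p9}

Start with {p5}.
From p5 via ϵ: add p8.
From p8 via ϵ: add p9.
From p9 via ϵ: add p3.
From p3 via ϵ: add p2.
No new states can be added; the closed set is {p2, p3, p5, p8, p9}.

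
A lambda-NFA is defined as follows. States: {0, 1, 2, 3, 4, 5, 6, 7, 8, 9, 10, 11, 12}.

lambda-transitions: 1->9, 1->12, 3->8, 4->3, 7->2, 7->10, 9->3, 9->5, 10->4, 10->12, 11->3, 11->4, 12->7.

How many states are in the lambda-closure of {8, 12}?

7

Start with {8, 12}.
From 12 via lambda: add 7.
From 7 via lambda: add 2, 10.
From 10 via lambda: add 4.
From 4 via lambda: add 3.
lambda-closure = {2, 3, 4, 7, 8, 10, 12}, which has 7 states.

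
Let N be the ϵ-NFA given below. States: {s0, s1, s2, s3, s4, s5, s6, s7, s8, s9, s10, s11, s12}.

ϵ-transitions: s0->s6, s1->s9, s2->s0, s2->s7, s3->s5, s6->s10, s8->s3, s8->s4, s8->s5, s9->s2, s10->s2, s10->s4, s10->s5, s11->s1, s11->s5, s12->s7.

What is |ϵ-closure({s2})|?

7

Start with {s2}.
From s2 via ϵ: add s0, s7.
From s0 via ϵ: add s6.
From s6 via ϵ: add s10.
From s10 via ϵ: add s4, s5.
ϵ-closure = {s0, s2, s4, s5, s6, s7, s10}, which has 7 states.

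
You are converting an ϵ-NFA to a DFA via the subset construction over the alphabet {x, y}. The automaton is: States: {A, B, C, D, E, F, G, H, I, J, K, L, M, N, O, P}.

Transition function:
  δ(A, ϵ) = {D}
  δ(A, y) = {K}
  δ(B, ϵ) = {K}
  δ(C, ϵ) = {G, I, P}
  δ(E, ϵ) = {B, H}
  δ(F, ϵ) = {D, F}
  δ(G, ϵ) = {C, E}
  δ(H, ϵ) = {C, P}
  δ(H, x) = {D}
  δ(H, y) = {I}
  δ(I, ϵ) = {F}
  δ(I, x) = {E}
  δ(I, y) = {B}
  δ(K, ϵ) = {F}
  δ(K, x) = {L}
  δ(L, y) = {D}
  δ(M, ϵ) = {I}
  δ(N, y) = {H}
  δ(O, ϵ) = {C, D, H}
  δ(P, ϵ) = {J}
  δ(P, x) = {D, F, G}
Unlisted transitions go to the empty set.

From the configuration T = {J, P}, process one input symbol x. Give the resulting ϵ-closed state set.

P on x → {D, F, G}.
No x-transition from J.
Union after reading x: {D, F, G}.
Now take the ϵ-closure:
From G via ϵ: add C, E.
From C via ϵ: add I, P.
From E via ϵ: add B, H.
From B via ϵ: add K.
From P via ϵ: add J.
No new states can be added; the closed set is {B, C, D, E, F, G, H, I, J, K, P}.

{B, C, D, E, F, G, H, I, J, K, P}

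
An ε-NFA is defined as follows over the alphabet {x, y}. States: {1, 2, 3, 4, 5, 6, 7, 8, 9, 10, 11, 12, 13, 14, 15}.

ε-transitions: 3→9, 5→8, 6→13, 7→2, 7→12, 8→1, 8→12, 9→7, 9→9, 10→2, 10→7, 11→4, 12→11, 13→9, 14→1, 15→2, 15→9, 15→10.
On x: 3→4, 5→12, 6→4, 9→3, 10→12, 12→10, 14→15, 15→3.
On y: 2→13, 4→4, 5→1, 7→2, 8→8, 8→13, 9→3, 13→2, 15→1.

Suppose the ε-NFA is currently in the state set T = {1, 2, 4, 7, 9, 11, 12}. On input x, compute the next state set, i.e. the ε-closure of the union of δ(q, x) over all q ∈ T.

{2, 3, 4, 7, 9, 10, 11, 12}

9 on x → {3}.
12 on x → {10}.
No x-transition from 1, 2, 4, 7, 11.
Union after reading x: {3, 10}.
Now take the ε-closure:
From 3 via ε: add 9.
From 10 via ε: add 2, 7.
From 7 via ε: add 12.
From 12 via ε: add 11.
From 11 via ε: add 4.
No new states can be added; the closed set is {2, 3, 4, 7, 9, 10, 11, 12}.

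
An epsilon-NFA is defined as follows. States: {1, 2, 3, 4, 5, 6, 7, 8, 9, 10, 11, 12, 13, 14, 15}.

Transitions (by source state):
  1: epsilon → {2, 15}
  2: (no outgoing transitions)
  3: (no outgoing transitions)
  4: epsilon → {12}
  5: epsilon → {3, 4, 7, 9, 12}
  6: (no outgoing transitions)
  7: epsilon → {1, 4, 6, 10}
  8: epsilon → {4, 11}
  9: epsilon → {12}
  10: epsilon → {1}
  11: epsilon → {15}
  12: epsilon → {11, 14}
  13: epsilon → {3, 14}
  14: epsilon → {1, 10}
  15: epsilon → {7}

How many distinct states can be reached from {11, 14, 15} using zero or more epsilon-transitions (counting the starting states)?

Start with {11, 14, 15}.
From 14 via epsilon: add 1, 10.
From 15 via epsilon: add 7.
From 1 via epsilon: add 2.
From 7 via epsilon: add 4, 6.
From 4 via epsilon: add 12.
epsilon-closure = {1, 2, 4, 6, 7, 10, 11, 12, 14, 15}, which has 10 states.

10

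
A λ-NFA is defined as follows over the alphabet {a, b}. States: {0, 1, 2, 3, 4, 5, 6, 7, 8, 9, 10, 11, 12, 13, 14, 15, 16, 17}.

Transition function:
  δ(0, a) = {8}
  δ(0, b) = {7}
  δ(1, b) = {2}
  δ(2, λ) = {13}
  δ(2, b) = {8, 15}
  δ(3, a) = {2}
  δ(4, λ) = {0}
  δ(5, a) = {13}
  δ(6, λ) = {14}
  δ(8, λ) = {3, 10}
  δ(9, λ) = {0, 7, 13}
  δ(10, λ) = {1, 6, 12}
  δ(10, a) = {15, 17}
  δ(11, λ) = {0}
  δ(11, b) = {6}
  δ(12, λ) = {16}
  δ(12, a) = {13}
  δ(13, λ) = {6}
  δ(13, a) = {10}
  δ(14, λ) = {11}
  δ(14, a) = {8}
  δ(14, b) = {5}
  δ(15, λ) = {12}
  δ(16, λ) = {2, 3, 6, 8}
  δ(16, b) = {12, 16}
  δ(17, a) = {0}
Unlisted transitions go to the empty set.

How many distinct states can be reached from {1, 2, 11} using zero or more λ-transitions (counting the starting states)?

7

Start with {1, 2, 11}.
From 2 via λ: add 13.
From 11 via λ: add 0.
From 13 via λ: add 6.
From 6 via λ: add 14.
λ-closure = {0, 1, 2, 6, 11, 13, 14}, which has 7 states.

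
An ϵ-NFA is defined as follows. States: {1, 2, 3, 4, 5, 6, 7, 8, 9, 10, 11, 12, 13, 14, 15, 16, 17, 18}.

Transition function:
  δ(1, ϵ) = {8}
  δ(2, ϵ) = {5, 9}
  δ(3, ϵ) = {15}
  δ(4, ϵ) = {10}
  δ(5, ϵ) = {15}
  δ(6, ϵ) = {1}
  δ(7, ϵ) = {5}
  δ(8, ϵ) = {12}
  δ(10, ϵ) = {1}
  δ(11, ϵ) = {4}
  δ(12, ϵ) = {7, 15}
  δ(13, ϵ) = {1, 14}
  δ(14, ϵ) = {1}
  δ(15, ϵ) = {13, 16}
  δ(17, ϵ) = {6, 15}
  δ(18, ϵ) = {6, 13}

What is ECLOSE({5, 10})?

{1, 5, 7, 8, 10, 12, 13, 14, 15, 16}

Start with {5, 10}.
From 5 via ϵ: add 15.
From 10 via ϵ: add 1.
From 1 via ϵ: add 8.
From 15 via ϵ: add 13, 16.
From 8 via ϵ: add 12.
From 13 via ϵ: add 14.
From 12 via ϵ: add 7.
No new states can be added; the closed set is {1, 5, 7, 8, 10, 12, 13, 14, 15, 16}.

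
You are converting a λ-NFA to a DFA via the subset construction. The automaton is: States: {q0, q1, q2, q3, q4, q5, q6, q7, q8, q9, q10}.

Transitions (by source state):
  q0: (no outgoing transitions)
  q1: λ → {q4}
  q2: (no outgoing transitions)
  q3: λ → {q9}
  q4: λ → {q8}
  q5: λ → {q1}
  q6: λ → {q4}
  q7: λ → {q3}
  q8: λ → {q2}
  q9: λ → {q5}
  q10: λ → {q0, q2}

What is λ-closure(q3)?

Start with {q3}.
From q3 via λ: add q9.
From q9 via λ: add q5.
From q5 via λ: add q1.
From q1 via λ: add q4.
From q4 via λ: add q8.
From q8 via λ: add q2.
No new states can be added; the closed set is {q1, q2, q3, q4, q5, q8, q9}.

{q1, q2, q3, q4, q5, q8, q9}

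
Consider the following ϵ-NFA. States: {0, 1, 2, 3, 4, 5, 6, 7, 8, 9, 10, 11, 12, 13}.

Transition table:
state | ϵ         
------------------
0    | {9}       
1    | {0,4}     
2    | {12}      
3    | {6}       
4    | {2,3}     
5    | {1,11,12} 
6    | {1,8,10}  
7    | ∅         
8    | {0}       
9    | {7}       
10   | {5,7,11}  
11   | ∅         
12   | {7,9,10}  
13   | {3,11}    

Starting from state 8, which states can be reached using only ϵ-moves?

{0, 7, 8, 9}

Start with {8}.
From 8 via ϵ: add 0.
From 0 via ϵ: add 9.
From 9 via ϵ: add 7.
No new states can be added; the closed set is {0, 7, 8, 9}.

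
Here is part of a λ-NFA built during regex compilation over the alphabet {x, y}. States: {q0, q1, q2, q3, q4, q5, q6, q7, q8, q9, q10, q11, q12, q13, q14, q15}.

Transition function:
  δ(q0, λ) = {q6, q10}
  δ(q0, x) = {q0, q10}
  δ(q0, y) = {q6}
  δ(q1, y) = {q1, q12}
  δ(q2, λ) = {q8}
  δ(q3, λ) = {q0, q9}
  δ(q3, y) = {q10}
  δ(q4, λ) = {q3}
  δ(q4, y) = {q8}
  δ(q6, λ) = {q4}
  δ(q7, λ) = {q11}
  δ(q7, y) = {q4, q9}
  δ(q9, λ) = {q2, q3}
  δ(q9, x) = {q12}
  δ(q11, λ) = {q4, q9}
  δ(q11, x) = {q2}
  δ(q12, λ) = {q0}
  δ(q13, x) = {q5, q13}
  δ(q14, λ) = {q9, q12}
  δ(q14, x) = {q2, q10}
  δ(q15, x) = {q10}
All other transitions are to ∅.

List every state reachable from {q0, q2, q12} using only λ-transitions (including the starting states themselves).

{q0, q2, q3, q4, q6, q8, q9, q10, q12}

Start with {q0, q2, q12}.
From q0 via λ: add q6, q10.
From q2 via λ: add q8.
From q6 via λ: add q4.
From q4 via λ: add q3.
From q3 via λ: add q9.
No new states can be added; the closed set is {q0, q2, q3, q4, q6, q8, q9, q10, q12}.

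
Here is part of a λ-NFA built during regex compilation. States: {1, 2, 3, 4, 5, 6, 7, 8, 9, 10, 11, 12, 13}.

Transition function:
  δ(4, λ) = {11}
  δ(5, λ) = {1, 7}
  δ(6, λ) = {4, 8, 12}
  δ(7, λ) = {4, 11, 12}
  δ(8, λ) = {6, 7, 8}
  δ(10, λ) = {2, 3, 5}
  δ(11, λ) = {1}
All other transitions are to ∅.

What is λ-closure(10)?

{1, 2, 3, 4, 5, 7, 10, 11, 12}

Start with {10}.
From 10 via λ: add 2, 3, 5.
From 5 via λ: add 1, 7.
From 7 via λ: add 4, 11, 12.
No new states can be added; the closed set is {1, 2, 3, 4, 5, 7, 10, 11, 12}.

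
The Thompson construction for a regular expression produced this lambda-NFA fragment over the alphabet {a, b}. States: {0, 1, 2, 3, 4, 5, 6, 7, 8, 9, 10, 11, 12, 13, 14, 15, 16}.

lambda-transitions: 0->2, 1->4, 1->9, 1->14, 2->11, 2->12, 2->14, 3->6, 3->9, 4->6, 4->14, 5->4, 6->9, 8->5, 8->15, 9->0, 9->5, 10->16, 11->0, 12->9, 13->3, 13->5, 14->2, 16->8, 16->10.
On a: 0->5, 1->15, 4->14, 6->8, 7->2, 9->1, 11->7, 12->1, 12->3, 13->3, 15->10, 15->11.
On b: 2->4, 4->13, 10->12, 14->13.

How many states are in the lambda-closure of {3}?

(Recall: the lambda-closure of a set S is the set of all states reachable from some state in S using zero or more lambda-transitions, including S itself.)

Start with {3}.
From 3 via lambda: add 6, 9.
From 9 via lambda: add 0, 5.
From 0 via lambda: add 2.
From 5 via lambda: add 4.
From 2 via lambda: add 11, 12, 14.
lambda-closure = {0, 2, 3, 4, 5, 6, 9, 11, 12, 14}, which has 10 states.

10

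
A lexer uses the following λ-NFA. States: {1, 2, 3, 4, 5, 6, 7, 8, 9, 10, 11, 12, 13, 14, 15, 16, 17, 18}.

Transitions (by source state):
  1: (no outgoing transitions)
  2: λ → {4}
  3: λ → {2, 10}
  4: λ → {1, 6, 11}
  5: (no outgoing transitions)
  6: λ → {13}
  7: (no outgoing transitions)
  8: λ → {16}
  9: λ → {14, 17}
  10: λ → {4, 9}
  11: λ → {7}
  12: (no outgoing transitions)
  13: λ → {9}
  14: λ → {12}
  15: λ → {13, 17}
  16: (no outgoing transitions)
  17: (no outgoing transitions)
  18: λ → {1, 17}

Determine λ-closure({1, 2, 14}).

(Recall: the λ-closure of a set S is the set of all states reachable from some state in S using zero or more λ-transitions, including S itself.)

{1, 2, 4, 6, 7, 9, 11, 12, 13, 14, 17}

Start with {1, 2, 14}.
From 2 via λ: add 4.
From 14 via λ: add 12.
From 4 via λ: add 6, 11.
From 6 via λ: add 13.
From 11 via λ: add 7.
From 13 via λ: add 9.
From 9 via λ: add 17.
No new states can be added; the closed set is {1, 2, 4, 6, 7, 9, 11, 12, 13, 14, 17}.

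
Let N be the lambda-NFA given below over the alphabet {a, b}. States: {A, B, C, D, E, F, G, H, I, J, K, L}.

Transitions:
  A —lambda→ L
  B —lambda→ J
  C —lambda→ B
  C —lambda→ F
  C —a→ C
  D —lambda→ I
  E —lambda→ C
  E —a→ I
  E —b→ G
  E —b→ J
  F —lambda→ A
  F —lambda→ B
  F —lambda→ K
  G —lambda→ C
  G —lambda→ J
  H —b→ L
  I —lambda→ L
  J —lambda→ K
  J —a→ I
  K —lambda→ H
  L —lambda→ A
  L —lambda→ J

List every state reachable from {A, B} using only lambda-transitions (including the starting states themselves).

Start with {A, B}.
From A via lambda: add L.
From B via lambda: add J.
From J via lambda: add K.
From K via lambda: add H.
No new states can be added; the closed set is {A, B, H, J, K, L}.

{A, B, H, J, K, L}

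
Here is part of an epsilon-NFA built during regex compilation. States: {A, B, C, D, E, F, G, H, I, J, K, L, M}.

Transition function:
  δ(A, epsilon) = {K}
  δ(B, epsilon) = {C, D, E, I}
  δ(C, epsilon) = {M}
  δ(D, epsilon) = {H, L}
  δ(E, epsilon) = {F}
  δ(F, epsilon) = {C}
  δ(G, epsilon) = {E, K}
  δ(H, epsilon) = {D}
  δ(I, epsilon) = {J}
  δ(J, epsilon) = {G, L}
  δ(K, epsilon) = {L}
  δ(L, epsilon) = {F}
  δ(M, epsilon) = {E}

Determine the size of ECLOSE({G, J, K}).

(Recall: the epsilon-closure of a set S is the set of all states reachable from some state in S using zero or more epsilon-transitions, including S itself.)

Start with {G, J, K}.
From G via epsilon: add E.
From J via epsilon: add L.
From E via epsilon: add F.
From F via epsilon: add C.
From C via epsilon: add M.
epsilon-closure = {C, E, F, G, J, K, L, M}, which has 8 states.

8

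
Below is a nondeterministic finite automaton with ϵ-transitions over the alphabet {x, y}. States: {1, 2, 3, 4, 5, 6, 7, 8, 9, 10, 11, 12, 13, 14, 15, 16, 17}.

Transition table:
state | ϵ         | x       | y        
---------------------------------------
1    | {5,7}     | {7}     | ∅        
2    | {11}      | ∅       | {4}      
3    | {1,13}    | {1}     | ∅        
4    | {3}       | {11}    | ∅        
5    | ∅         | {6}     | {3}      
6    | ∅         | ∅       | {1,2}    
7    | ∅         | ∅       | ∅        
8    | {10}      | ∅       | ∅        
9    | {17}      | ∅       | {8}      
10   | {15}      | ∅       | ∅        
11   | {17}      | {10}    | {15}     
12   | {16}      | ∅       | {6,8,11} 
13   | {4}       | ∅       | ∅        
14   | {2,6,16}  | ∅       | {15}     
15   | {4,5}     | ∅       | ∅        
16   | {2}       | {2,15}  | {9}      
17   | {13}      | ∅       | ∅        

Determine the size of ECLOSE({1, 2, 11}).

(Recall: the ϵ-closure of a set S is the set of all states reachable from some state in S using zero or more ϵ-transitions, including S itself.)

Start with {1, 2, 11}.
From 1 via ϵ: add 5, 7.
From 11 via ϵ: add 17.
From 17 via ϵ: add 13.
From 13 via ϵ: add 4.
From 4 via ϵ: add 3.
ϵ-closure = {1, 2, 3, 4, 5, 7, 11, 13, 17}, which has 9 states.

9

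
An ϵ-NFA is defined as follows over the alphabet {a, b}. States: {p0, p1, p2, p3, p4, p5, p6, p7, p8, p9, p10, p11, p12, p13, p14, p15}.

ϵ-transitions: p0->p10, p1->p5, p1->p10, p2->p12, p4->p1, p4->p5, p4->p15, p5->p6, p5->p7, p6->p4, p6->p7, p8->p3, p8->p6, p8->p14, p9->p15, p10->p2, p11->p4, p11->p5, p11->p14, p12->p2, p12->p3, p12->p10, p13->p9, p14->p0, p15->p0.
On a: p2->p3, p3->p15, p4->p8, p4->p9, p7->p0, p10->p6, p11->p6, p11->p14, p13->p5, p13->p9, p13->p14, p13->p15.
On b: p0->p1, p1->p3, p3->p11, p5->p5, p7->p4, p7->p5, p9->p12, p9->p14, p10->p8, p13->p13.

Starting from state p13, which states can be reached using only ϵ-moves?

{p0, p2, p3, p9, p10, p12, p13, p15}

Start with {p13}.
From p13 via ϵ: add p9.
From p9 via ϵ: add p15.
From p15 via ϵ: add p0.
From p0 via ϵ: add p10.
From p10 via ϵ: add p2.
From p2 via ϵ: add p12.
From p12 via ϵ: add p3.
No new states can be added; the closed set is {p0, p2, p3, p9, p10, p12, p13, p15}.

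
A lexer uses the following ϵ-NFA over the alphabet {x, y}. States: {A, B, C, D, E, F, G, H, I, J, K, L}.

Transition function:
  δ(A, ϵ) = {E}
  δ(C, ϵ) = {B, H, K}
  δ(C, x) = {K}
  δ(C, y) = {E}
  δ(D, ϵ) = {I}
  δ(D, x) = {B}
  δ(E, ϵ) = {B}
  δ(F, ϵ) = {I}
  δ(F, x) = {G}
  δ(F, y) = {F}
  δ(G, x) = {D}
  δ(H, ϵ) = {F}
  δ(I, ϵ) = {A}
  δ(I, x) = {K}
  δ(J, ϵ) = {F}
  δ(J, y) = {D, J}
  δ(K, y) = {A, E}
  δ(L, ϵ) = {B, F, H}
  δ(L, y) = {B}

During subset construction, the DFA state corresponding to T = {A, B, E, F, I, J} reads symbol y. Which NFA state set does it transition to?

F on y → {F}.
J on y → {D, J}.
No y-transition from A, B, E, I.
Union after reading y: {D, F, J}.
Now take the ϵ-closure:
From D via ϵ: add I.
From I via ϵ: add A.
From A via ϵ: add E.
From E via ϵ: add B.
No new states can be added; the closed set is {A, B, D, E, F, I, J}.

{A, B, D, E, F, I, J}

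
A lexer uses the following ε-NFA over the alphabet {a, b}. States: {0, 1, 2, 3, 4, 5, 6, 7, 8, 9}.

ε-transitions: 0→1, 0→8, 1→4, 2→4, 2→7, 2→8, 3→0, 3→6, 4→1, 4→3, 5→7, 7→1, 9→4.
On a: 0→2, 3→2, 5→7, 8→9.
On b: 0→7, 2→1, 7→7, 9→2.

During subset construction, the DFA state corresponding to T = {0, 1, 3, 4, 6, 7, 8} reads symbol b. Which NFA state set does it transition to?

0 on b → {7}.
7 on b → {7}.
No b-transition from 1, 3, 4, 6, 8.
Union after reading b: {7}.
Now take the ε-closure:
From 7 via ε: add 1.
From 1 via ε: add 4.
From 4 via ε: add 3.
From 3 via ε: add 0, 6.
From 0 via ε: add 8.
No new states can be added; the closed set is {0, 1, 3, 4, 6, 7, 8}.

{0, 1, 3, 4, 6, 7, 8}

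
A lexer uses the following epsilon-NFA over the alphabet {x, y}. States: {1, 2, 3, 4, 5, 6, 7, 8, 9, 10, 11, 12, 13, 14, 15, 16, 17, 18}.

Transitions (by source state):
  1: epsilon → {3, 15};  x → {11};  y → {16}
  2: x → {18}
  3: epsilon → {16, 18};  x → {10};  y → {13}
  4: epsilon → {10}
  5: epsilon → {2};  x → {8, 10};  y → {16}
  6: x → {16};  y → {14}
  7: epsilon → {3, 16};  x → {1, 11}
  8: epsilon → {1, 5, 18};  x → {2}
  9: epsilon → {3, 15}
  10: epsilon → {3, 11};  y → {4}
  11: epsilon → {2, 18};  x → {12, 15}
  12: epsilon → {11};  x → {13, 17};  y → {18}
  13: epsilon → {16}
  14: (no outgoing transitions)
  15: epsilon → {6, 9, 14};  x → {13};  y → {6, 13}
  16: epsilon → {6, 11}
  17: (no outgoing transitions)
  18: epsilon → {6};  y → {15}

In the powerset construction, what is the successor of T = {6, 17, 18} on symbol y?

{2, 3, 6, 9, 11, 14, 15, 16, 18}

6 on y → {14}.
18 on y → {15}.
No y-transition from 17.
Union after reading y: {14, 15}.
Now take the epsilon-closure:
From 15 via epsilon: add 6, 9.
From 9 via epsilon: add 3.
From 3 via epsilon: add 16, 18.
From 16 via epsilon: add 11.
From 11 via epsilon: add 2.
No new states can be added; the closed set is {2, 3, 6, 9, 11, 14, 15, 16, 18}.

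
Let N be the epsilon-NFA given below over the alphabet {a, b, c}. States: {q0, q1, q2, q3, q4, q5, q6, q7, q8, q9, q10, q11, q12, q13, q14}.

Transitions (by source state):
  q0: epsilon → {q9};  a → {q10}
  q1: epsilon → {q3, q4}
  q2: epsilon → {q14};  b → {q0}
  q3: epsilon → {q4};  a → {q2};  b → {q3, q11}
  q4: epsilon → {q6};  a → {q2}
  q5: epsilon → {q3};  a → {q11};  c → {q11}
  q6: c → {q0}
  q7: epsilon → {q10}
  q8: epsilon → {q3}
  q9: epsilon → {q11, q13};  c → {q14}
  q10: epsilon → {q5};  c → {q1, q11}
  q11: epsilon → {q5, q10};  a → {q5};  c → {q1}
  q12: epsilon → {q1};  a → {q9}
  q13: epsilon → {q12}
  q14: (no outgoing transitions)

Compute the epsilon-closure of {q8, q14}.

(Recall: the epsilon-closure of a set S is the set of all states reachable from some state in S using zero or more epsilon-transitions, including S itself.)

Start with {q8, q14}.
From q8 via epsilon: add q3.
From q3 via epsilon: add q4.
From q4 via epsilon: add q6.
No new states can be added; the closed set is {q3, q4, q6, q8, q14}.

{q3, q4, q6, q8, q14}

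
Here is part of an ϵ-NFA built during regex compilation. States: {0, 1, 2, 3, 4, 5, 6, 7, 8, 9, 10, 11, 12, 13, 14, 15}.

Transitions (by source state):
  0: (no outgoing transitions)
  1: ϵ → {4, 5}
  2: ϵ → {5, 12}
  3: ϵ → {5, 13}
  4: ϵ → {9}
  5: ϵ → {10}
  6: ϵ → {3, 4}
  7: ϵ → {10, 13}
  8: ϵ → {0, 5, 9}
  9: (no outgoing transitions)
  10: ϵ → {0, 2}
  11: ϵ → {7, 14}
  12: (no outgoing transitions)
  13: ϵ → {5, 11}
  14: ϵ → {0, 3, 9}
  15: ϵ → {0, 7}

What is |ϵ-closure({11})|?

11

Start with {11}.
From 11 via ϵ: add 7, 14.
From 7 via ϵ: add 10, 13.
From 14 via ϵ: add 0, 3, 9.
From 3 via ϵ: add 5.
From 10 via ϵ: add 2.
From 2 via ϵ: add 12.
ϵ-closure = {0, 2, 3, 5, 7, 9, 10, 11, 12, 13, 14}, which has 11 states.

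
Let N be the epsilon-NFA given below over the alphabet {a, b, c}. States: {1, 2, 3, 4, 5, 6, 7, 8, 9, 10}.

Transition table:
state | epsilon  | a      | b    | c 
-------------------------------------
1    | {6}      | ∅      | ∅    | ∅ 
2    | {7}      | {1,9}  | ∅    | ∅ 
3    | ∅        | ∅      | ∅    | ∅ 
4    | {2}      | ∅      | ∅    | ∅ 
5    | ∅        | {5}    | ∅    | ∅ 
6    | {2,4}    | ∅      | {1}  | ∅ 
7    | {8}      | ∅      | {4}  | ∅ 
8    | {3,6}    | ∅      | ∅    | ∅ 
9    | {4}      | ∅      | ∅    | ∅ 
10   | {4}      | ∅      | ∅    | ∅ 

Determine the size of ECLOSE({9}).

Start with {9}.
From 9 via epsilon: add 4.
From 4 via epsilon: add 2.
From 2 via epsilon: add 7.
From 7 via epsilon: add 8.
From 8 via epsilon: add 3, 6.
epsilon-closure = {2, 3, 4, 6, 7, 8, 9}, which has 7 states.

7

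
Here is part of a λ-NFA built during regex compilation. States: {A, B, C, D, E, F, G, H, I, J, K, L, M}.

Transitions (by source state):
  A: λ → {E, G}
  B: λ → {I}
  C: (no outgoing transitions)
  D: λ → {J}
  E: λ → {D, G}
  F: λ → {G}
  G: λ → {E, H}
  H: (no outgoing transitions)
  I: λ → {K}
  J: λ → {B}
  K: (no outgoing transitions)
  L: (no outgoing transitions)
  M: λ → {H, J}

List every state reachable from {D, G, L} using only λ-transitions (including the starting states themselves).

{B, D, E, G, H, I, J, K, L}

Start with {D, G, L}.
From D via λ: add J.
From G via λ: add E, H.
From J via λ: add B.
From B via λ: add I.
From I via λ: add K.
No new states can be added; the closed set is {B, D, E, G, H, I, J, K, L}.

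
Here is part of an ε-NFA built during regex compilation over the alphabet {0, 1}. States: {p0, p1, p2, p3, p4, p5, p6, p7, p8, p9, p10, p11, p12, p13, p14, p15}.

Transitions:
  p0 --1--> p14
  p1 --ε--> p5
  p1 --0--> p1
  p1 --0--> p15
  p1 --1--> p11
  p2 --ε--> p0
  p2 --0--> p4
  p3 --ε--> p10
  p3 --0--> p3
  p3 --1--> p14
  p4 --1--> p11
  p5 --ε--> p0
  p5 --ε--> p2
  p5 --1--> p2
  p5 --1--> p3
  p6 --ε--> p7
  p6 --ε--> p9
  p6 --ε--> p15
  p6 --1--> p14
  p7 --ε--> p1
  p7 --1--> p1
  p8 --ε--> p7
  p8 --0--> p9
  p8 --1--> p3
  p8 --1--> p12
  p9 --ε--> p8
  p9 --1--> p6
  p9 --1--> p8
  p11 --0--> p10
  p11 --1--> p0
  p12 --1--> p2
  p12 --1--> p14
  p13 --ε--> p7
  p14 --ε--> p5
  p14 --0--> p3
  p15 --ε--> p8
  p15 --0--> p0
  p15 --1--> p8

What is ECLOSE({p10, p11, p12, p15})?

Start with {p10, p11, p12, p15}.
From p15 via ε: add p8.
From p8 via ε: add p7.
From p7 via ε: add p1.
From p1 via ε: add p5.
From p5 via ε: add p0, p2.
No new states can be added; the closed set is {p0, p1, p2, p5, p7, p8, p10, p11, p12, p15}.

{p0, p1, p2, p5, p7, p8, p10, p11, p12, p15}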